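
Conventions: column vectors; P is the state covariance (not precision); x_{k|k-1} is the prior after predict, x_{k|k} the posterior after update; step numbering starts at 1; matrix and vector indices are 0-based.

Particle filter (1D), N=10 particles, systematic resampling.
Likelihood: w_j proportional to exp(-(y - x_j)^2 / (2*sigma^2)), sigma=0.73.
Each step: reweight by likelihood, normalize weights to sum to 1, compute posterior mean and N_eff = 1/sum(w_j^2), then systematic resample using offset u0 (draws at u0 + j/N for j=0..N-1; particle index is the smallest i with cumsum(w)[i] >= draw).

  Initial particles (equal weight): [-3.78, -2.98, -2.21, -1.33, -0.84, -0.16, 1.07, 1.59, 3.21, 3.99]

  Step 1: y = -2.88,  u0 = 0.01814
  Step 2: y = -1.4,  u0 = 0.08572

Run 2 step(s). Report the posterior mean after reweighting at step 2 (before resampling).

post_mean = -2.3926

step 1: w=[0.2087, 0.4421, 0.2929, 0.0468, 0.0090, 0.0004, 0.0000, 0.0000, 0.0000, 0.0000]  mean=-2.8237  Neff=3.0572  idx=[0, 0, 1, 1, 1, 1, 1, 2, 2, 2]
step 2: w=[0.0023, 0.0023, 0.0455, 0.0455, 0.0455, 0.0455, 0.0455, 0.2559, 0.2559, 0.2559]  mean=-2.3926  Neff=4.8345  idx=[3, 5, 7, 7, 7, 8, 8, 9, 9, 9]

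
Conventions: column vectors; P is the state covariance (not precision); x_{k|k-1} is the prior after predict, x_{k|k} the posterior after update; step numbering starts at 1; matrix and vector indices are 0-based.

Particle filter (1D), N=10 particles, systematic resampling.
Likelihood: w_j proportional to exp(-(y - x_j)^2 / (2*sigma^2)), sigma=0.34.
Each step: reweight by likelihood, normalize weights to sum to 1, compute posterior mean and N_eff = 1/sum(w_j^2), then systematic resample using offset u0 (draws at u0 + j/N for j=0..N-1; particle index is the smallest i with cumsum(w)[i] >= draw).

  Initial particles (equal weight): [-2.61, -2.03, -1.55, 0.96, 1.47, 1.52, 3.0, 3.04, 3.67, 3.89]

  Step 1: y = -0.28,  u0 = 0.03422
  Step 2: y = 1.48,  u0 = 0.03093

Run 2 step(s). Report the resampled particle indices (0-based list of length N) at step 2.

step 1: w=[0.0000, 0.0008, 0.4185, 0.5796, 0.0008, 0.0004, 0.0000, 0.0000, 0.0000, 0.0000]  mean=-0.0921  Neff=1.9568  idx=[2, 2, 2, 2, 3, 3, 3, 3, 3, 3]
step 2: w=[0.0000, 0.0000, 0.0000, 0.0000, 0.1667, 0.1667, 0.1667, 0.1667, 0.1667, 0.1667]  mean=0.9600  Neff=6.0000  idx=[4, 4, 5, 5, 6, 7, 7, 8, 8, 9]

resampled_idx = [4, 4, 5, 5, 6, 7, 7, 8, 8, 9]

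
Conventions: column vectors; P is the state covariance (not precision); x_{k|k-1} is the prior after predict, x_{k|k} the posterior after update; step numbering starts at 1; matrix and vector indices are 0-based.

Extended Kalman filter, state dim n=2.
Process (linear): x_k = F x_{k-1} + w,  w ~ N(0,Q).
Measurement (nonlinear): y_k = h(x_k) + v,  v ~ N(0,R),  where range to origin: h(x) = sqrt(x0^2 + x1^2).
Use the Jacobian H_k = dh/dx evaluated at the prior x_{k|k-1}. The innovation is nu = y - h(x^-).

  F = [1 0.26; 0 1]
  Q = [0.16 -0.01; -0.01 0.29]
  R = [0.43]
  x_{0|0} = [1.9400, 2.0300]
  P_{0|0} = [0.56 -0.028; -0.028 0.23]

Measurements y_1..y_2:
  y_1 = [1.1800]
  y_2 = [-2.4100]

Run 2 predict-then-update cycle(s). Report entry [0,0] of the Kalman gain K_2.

step 1: x^-=[2.4678, 2.0300]  P^-=[0.7210 0.0218; 0.0218 0.5200]  H_jac=[0.7723 0.6353]  S=[1.0913]  K=[0.5229; 0.3181]  nu=[-2.0155]  x^+=[1.4139, 1.3888]  P^+=[0.4226 -0.1598; -0.1598 0.4095]
step 2: x^-=[1.7749, 1.3888]  P^-=[0.5272 -0.0633; -0.0633 0.6995]  H_jac=[0.7876 0.6162]  S=[0.9612]  K=[0.3914; 0.3966]  nu=[-4.6637]  x^+=[-0.0504, -0.4610]  P^+=[0.3799 -0.2125; -0.2125 0.5483]

K[0,0] = 0.3914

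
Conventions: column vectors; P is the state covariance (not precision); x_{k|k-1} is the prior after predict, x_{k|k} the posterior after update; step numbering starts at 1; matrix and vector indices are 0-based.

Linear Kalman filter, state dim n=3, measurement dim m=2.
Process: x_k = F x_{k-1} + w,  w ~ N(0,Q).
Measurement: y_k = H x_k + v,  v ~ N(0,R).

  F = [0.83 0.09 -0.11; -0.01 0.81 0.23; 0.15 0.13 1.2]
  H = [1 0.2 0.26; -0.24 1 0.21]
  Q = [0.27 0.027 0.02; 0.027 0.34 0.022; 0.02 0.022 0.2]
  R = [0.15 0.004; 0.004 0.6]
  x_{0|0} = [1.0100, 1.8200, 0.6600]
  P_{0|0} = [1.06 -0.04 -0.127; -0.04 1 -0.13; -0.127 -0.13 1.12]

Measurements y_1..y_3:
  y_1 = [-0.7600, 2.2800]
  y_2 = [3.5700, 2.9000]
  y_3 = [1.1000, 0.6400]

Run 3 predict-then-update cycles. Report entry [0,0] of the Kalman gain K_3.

K[0,0] = 0.6541

step 1: x^-=[0.9295, 1.6159, 1.1801]  P^-=[1.0417 0.0204 -0.1256; 0.0204 1.0082 0.2969; -0.1256 0.2969 1.7657]  S=[1.3251 0.1426; 0.1426 1.8737]  K=[0.7857 -0.1964; 0.1660 0.5561; 0.2585 0.3528]  nu=[-2.3195, 0.6394]  x^+=[-1.0185, 1.5865, 0.8060]  P^+=[0.1954 -0.0054 -0.2972; -0.0054 0.3659 -0.1564; -0.2972 -0.1564 1.4180]
step 2: x^-=[-0.7912, 1.4806, 1.0207]  P^-=[0.4813 -0.0338 -0.4450; -0.0338 0.5983 0.2876; -0.4450 0.2876 2.0964]  S=[0.5819 0.1116; 0.1116 1.5003]  K=[0.6570 -0.2107; 0.1935 0.4300; 0.1665 0.5439]  nu=[3.7997, 1.0151]  x^+=[1.4914, 2.6525, 2.2056]  P^+=[0.1944 0.0011 -0.3727; 0.0011 0.2805 -0.1019; -0.3727 -0.1019 1.6162]
step 3: x^-=[1.2340, 2.6409, 3.2153]  P^-=[0.4960 -0.0589 -0.5403; -0.0589 0.5733 0.3870; -0.5403 0.3870 2.3706]  S=[0.5649 0.1101; 0.1101 1.5517]  K=[0.6541 -0.2342; 0.1956 0.4171; 0.1462 0.6435]  nu=[-1.4982, -2.3800]  x^+=[0.8114, 1.3553, 1.4649]  P^+=[0.2029 -0.0046 -0.4031; -0.0046 0.2638 -0.0661; -0.4031 -0.0661 1.6954]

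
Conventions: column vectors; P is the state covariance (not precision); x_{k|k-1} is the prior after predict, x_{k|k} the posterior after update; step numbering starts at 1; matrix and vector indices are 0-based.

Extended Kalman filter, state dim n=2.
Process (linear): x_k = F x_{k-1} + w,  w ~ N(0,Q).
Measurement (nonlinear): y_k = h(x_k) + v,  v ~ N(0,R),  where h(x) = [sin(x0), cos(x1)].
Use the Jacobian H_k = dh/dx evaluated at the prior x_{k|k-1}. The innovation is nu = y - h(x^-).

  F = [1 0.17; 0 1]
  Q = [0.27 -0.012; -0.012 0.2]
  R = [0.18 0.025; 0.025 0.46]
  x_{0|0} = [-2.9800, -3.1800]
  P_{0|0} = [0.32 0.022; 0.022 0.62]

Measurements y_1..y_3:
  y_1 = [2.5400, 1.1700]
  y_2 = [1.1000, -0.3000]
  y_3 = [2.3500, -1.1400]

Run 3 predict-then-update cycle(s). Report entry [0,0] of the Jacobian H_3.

step 1: x^-=[-3.5206, -3.1800]  P^-=[0.6154 0.1154; 0.1154 0.8200]  H_jac=[-0.9290 0.0000; 0.0000 -0.0384]  S=[0.7112 0.0291; 0.0291 0.4612]  K=[-0.8056 0.0413; -0.1483 -0.0589]  nu=[2.1700, 2.1693]  x^+=[-5.1793, -3.6297]  P^+=[0.1550 0.0303; 0.0303 0.8022]
step 2: x^-=[-5.7964, -3.6297]  P^-=[0.4585 0.1547; 0.1547 1.0022]  H_jac=[0.8838 0.0000; 0.0000 -0.4689]  S=[0.5381 -0.0391; -0.0391 0.6804]  K=[0.7484 -0.0636; 0.2047 -0.6790]  nu=[0.6322, 0.5832]  x^+=[-5.3604, -3.8963]  P^+=[0.1506 0.0225; 0.0225 0.6551]
step 3: x^-=[-6.0227, -3.8963]  P^-=[0.4472 0.1219; 0.1219 0.8551]  H_jac=[0.9663 0.0000; 0.0000 -0.6850]  S=[0.5975 -0.0557; -0.0557 0.8613]  K=[0.7184 -0.0505; 0.1345 -0.6714]  nu=[2.0925, -0.4115]  x^+=[-4.4986, -3.3385]  P^+=[0.1325 0.0077; 0.0077 0.4460]

H_jac[0,0] = 0.9663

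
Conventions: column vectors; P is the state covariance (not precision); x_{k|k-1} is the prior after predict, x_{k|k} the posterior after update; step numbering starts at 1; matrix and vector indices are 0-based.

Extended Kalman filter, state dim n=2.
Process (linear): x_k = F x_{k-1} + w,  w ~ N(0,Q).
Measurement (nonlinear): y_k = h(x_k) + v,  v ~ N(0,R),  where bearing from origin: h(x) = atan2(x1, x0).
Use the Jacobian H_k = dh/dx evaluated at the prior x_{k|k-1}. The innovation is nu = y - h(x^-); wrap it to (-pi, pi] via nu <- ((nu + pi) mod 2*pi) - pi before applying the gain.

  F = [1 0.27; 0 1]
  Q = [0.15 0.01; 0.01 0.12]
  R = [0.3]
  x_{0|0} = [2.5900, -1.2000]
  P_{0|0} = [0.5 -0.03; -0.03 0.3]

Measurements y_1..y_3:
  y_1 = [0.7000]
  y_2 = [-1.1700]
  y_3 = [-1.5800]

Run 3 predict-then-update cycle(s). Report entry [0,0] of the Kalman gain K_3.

K[0,0] = 0.6190

step 1: x^-=[2.2660, -1.2000]  P^-=[0.6557 0.0610; 0.0610 0.4200]  H_jac=[0.1825 0.3447]  S=[0.3794]  K=[0.3708; 0.4109]  nu=[1.1870]  x^+=[2.7062, -0.7123]  P^+=[0.6035 0.0032; 0.0032 0.3560]
step 2: x^-=[2.5139, -0.7123]  P^-=[0.7812 0.1093; 0.1093 0.4760]  H_jac=[0.1043 0.3682]  S=[0.3814]  K=[0.3192; 0.4894]  nu=[-0.8939]  x^+=[2.2285, -1.1497]  P^+=[0.7423 0.0497; 0.0497 0.3846]
step 3: x^-=[1.9181, -1.1497]  P^-=[0.9472 0.1636; 0.1636 0.5046]  H_jac=[0.2299 0.3835]  S=[0.4531]  K=[0.6190; 0.5101]  nu=[-1.0400]  x^+=[1.2743, -1.6802]  P^+=[0.7736 0.0205; 0.0205 0.3867]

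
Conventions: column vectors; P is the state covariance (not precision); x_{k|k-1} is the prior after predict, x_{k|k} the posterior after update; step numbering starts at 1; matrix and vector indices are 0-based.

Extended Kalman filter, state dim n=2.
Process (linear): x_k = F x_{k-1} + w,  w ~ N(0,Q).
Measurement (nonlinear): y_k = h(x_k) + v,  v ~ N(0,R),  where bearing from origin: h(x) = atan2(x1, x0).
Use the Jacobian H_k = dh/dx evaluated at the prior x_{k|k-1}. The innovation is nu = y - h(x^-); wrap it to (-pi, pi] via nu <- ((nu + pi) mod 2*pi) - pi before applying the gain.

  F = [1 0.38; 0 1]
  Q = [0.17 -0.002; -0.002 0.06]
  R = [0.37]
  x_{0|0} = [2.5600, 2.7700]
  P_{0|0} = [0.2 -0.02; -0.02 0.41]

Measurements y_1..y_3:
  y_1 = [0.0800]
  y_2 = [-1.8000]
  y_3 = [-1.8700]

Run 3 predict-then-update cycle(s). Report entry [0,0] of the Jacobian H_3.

H_jac[0,0] = -0.0619

step 1: x^-=[3.6126, 2.7700]  P^-=[0.4140 0.1338; 0.1338 0.4700]  H_jac=[-0.1337 0.1743]  S=[0.3854]  K=[-0.0831; 0.1662]  nu=[-0.5741]  x^+=[3.6603, 2.6746]  P^+=[0.4113 0.1391; 0.1391 0.4594]
step 2: x^-=[4.6766, 2.6746]  P^-=[0.7534 0.3117; 0.3117 0.5194]  H_jac=[-0.0922 0.1611]  S=[0.3806]  K=[-0.0505; 0.1444]  nu=[-2.3195]  x^+=[4.7937, 2.3397]  P^+=[0.7524 0.3144; 0.3144 0.5114]
step 3: x^-=[5.6828, 2.3397]  P^-=[1.2353 0.5068; 0.5068 0.5714]  H_jac=[-0.0619 0.1505]  S=[0.3782]  K=[-0.0007; 0.1443]  nu=[-2.2606]  x^+=[5.6844, 2.0134]  P^+=[1.2353 0.5068; 0.5068 0.5635]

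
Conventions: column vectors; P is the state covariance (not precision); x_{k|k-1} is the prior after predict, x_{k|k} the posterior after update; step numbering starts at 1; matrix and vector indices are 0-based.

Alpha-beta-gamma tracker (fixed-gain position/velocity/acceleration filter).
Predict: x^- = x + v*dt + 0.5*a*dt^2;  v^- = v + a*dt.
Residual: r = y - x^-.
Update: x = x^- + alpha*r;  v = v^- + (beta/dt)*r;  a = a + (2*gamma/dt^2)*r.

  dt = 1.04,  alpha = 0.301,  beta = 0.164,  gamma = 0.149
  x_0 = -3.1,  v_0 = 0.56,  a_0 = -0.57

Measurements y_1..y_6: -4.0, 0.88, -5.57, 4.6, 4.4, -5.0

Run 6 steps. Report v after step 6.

step 1: x_pred=-2.8259  r=-1.1741  x^+=-3.1793  v^+=-0.2180  a^+=-0.8935
step 2: x_pred=-3.8891  r=4.7691  x^+=-2.4536  v^+=-0.3951  a^+=0.4205
step 3: x_pred=-2.6372  r=-2.9328  x^+=-3.5200  v^+=-0.4203  a^+=-0.3876
step 4: x_pred=-4.1667  r=8.7667  x^+=-1.5279  v^+=0.5591  a^+=2.0278
step 5: x_pred=0.1502  r=4.2498  x^+=1.4294  v^+=3.3382  a^+=3.1987
step 6: x_pred=6.6309  r=-11.6309  x^+=3.1300  v^+=4.8307  a^+=-0.0058

v_post = 4.8307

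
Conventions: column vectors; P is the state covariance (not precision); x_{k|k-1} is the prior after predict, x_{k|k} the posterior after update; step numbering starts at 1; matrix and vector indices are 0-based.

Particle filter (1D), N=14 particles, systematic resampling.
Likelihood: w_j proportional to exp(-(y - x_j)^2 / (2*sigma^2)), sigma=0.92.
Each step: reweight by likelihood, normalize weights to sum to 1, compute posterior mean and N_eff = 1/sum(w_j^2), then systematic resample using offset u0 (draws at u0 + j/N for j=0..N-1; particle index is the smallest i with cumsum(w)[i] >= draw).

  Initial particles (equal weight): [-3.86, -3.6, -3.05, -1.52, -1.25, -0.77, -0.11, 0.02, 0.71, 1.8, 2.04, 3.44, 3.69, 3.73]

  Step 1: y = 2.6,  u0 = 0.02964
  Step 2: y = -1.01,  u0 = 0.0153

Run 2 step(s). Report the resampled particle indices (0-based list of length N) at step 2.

resampled_idx = [0, 0, 0, 0, 0, 0, 0, 0, 0, 0, 0, 0, 2, 4]

step 1: w=[0.0000, 0.0000, 0.0000, 0.0000, 0.0000, 0.0004, 0.0040, 0.0059, 0.0368, 0.2079, 0.2521, 0.2000, 0.1504, 0.1427]  mean=2.6886  Neff=5.2334  idx=[8, 9, 9, 9, 10, 10, 10, 11, 11, 11, 12, 12, 13, 13]
step 2: w=[0.8109, 0.0439, 0.0439, 0.0439, 0.0191, 0.0191, 0.0191, 0.0000, 0.0000, 0.0000, 0.0000, 0.0000, 0.0000, 0.0000]  mean=0.9301  Neff=1.5051  idx=[0, 0, 0, 0, 0, 0, 0, 0, 0, 0, 0, 0, 2, 4]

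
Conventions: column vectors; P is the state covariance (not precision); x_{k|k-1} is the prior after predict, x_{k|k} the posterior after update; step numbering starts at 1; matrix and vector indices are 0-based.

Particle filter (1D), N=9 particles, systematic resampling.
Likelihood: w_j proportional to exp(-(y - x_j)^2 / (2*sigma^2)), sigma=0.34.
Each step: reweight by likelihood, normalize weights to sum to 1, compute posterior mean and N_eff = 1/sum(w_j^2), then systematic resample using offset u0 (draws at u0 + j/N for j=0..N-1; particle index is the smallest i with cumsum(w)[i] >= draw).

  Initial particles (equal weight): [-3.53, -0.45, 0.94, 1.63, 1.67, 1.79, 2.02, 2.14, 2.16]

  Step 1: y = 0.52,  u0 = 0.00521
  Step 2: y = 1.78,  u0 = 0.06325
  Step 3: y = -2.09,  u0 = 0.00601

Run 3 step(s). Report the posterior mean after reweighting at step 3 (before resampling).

post_mean = 0.9400

step 1: w=[0.0000, 0.0347, 0.9468, 0.0098, 0.0067, 0.0019, 0.0001, 0.0000, 0.0000]  mean=0.9052  Neff=1.1140  idx=[1, 2, 2, 2, 2, 2, 2, 2, 2]
step 2: w=[0.0000, 0.1250, 0.1250, 0.1250, 0.1250, 0.1250, 0.1250, 0.1250, 0.1250]  mean=0.9400  Neff=8.0000  idx=[1, 2, 3, 4, 5, 5, 6, 7, 8]
step 3: w=[0.1111, 0.1111, 0.1111, 0.1111, 0.1111, 0.1111, 0.1111, 0.1111, 0.1111]  mean=0.9400  Neff=9.0000  idx=[0, 1, 2, 3, 4, 5, 6, 7, 8]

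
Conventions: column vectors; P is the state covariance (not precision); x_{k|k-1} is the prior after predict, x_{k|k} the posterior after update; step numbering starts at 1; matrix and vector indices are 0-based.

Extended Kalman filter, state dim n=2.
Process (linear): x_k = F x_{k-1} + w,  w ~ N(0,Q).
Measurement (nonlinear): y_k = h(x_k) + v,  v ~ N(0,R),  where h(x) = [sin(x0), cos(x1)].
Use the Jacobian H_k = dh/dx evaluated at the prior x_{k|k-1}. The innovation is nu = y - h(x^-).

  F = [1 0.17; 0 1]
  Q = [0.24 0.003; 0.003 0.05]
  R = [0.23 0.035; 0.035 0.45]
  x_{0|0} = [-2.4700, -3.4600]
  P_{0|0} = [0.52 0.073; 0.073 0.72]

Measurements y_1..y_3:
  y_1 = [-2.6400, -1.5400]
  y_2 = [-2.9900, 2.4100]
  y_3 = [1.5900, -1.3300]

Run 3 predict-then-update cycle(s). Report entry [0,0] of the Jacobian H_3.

step 1: x^-=[-3.0582, -3.4600]  P^-=[0.8056 0.1984; 0.1984 0.7700]  H_jac=[-0.9965 0.0000; 0.0000 -0.3131]  S=[1.0300 0.0969; 0.0969 0.5255]  K=[-0.7819 0.0260; -0.1514 -0.4308]  nu=[-2.5567, -0.5903]  x^+=[-1.0745, -2.8186]  P^+=[0.1795 0.0501; 0.0501 0.6362]
step 2: x^-=[-1.5537, -2.8186]  P^-=[0.4550 0.1612; 0.1612 0.6862]  H_jac=[0.0171 0.0000; 0.0000 0.3174]  S=[0.2301 0.0359; 0.0359 0.5191]  K=[0.0186 0.0973; -0.0540 0.4233]  nu=[-1.9901, 3.3583]  x^+=[-1.2640, -1.2894]  P^+=[0.4498 0.1400; 0.1400 0.5942]
step 3: x^-=[-1.4832, -1.2894]  P^-=[0.7546 0.2440; 0.2440 0.6442]  H_jac=[0.0875 0.0000; 0.0000 0.9607]  S=[0.2358 0.0555; 0.0555 1.0445]  K=[0.2300 0.2122; -0.0496 0.5951]  nu=[2.5862, -1.6077]  x^+=[-1.2294, -2.3743]  P^+=[0.6897 0.1078; 0.1078 0.2769]

H_jac[0,0] = 0.0875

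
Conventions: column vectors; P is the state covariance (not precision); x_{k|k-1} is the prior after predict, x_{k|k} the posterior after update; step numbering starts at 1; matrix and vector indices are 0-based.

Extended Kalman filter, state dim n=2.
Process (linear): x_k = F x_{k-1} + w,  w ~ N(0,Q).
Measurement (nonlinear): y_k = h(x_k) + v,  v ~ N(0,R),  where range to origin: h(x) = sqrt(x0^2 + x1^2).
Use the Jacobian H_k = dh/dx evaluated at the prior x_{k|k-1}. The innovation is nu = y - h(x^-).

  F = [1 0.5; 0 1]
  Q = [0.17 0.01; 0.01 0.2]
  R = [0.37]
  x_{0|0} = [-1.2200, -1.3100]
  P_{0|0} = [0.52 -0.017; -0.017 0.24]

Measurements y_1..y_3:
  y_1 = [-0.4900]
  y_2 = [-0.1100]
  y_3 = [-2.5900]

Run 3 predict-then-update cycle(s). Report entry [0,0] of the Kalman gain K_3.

K[0,0] = -0.4806

step 1: x^-=[-1.8750, -1.3100]  P^-=[0.7330 0.1130; 0.1130 0.4400]  H_jac=[-0.8197 -0.5727]  S=[1.1130]  K=[-0.5980; -0.3096]  nu=[-2.7773]  x^+=[-0.2141, -0.4500]  P^+=[0.3350 -0.0931; -0.0931 0.3333]
step 2: x^-=[-0.4391, -0.4500]  P^-=[0.4952 0.0835; 0.0835 0.5333]  H_jac=[-0.6984 -0.7157]  S=[0.9682]  K=[-0.4189; -0.4545]  nu=[-0.7388]  x^+=[-0.1296, -0.1143]  P^+=[0.3253 -0.1008; -0.1008 0.3333]
step 3: x^-=[-0.1868, -0.1143]  P^-=[0.4778 0.0759; 0.0759 0.5333]  H_jac=[-0.8530 -0.5219]  S=[0.9304]  K=[-0.4806; -0.3687]  nu=[-2.8090]  x^+=[1.1631, 0.9214]  P^+=[0.2629 -0.0890; -0.0890 0.4068]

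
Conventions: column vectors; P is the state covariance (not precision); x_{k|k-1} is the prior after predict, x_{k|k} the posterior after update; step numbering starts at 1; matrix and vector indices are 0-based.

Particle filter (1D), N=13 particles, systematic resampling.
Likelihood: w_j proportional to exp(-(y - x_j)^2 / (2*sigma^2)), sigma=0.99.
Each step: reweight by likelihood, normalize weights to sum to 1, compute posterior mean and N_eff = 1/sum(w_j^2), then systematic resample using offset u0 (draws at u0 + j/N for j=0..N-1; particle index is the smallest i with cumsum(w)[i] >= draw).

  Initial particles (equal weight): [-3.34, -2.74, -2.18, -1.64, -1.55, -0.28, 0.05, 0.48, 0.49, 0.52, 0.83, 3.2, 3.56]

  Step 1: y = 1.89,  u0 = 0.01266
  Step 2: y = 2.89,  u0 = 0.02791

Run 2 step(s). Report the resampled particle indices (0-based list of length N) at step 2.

step 1: w=[0.0000, 0.0000, 0.0001, 0.0007, 0.0009, 0.0347, 0.0682, 0.1390, 0.1410, 0.1472, 0.2161, 0.1597, 0.0924]  mean=1.2228  Neff=6.7804  idx=[5, 6, 7, 7, 8, 9, 9, 10, 10, 10, 11, 11, 12]
step 2: w=[0.0018, 0.0049, 0.0155, 0.0155, 0.0159, 0.0171, 0.0171, 0.0344, 0.0344, 0.0344, 0.2854, 0.2854, 0.2384]  mean=2.8009  Neff=4.4522  idx=[3, 7, 9, 10, 10, 10, 11, 11, 11, 11, 12, 12, 12]

resampled_idx = [3, 7, 9, 10, 10, 10, 11, 11, 11, 11, 12, 12, 12]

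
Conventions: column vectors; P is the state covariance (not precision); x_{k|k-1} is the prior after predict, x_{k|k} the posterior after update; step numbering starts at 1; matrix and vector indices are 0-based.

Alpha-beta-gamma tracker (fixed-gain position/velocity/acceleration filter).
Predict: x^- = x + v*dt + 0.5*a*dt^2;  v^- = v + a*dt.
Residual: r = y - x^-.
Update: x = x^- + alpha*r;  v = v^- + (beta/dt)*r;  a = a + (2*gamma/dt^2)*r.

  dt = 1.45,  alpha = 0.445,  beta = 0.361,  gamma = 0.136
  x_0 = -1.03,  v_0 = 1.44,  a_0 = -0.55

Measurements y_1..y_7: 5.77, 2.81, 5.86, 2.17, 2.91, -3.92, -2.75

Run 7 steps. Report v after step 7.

step 1: x_pred=0.4798  r=5.2902  x^+=2.8339  v^+=1.9596  a^+=0.1344
step 2: x_pred=5.8166  r=-3.0066  x^+=4.4787  v^+=1.4059  a^+=-0.2546
step 3: x_pred=6.2496  r=-0.3896  x^+=6.0762  v^+=0.9398  a^+=-0.3050
step 4: x_pred=7.1183  r=-4.9483  x^+=4.9163  v^+=-0.7344  a^+=-0.9451
step 5: x_pred=2.8578  r=0.0522  x^+=2.8811  v^+=-2.0919  a^+=-0.9384
step 6: x_pred=-1.1386  r=-2.7814  x^+=-2.3763  v^+=-4.1450  a^+=-1.2982
step 7: x_pred=-9.7513  r=7.0013  x^+=-6.6357  v^+=-4.2843  a^+=-0.3925

v_post = -4.2843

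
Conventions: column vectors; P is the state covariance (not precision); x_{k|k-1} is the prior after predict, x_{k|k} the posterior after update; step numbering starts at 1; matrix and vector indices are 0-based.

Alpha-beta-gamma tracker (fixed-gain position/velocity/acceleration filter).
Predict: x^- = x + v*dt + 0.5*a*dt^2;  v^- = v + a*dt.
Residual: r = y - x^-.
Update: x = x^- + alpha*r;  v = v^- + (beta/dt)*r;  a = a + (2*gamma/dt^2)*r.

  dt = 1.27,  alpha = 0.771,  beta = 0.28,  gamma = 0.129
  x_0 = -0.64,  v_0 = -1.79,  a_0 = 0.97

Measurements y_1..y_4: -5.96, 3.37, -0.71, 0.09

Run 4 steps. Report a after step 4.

a_post = 0.4197

step 1: x_pred=-2.1310  r=-3.8290  x^+=-5.0832  v^+=-1.4023  a^+=0.3575
step 2: x_pred=-6.5757  r=9.9457  x^+=1.0924  v^+=1.2445  a^+=1.9484
step 3: x_pred=4.2443  r=-4.9543  x^+=0.4245  v^+=2.6268  a^+=1.1560
step 4: x_pred=4.6927  r=-4.6027  x^+=1.1440  v^+=3.0800  a^+=0.4197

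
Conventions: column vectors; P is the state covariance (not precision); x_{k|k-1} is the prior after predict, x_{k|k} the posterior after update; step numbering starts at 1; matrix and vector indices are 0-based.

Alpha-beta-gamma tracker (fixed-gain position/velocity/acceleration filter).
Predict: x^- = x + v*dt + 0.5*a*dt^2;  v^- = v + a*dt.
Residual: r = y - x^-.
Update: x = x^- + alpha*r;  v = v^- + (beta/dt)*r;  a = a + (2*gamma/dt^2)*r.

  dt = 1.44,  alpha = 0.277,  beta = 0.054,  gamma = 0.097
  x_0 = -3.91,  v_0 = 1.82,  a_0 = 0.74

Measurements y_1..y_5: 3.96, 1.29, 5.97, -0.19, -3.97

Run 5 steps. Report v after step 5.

v_post = 1.6076

step 1: x_pred=-0.5220  r=4.4820  x^+=0.7195  v^+=3.0537  a^+=1.1593
step 2: x_pred=6.3188  r=-5.0288  x^+=4.9258  v^+=4.5345  a^+=0.6888
step 3: x_pred=12.1697  r=-6.1997  x^+=10.4524  v^+=5.2940  a^+=0.1088
step 4: x_pred=18.1885  r=-18.3785  x^+=13.0977  v^+=4.7614  a^+=-1.6106
step 5: x_pred=18.2842  r=-22.2542  x^+=12.1198  v^+=1.6076  a^+=-3.6927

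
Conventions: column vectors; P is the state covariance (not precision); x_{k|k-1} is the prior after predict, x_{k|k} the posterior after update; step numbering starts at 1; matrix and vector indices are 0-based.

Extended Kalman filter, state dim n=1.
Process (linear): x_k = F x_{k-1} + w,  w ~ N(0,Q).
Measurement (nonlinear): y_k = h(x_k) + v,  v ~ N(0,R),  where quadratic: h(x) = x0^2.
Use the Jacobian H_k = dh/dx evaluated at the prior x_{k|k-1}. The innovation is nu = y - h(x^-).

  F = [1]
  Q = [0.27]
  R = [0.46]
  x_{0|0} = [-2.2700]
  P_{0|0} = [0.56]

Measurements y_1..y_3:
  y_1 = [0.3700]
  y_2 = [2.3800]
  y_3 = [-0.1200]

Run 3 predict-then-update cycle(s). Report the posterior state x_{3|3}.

step 1: x^-=[-2.2700]  P^-=[0.8300]  H_jac=[-4.5400]  S=[17.5676]  K=[-0.2145]  nu=[-4.7829]  x^+=[-1.2441]  P^+=[0.0217]
step 2: x^-=[-1.2441]  P^-=[0.2917]  H_jac=[-2.4882]  S=[2.2661]  K=[-0.3203]  nu=[0.8323]  x^+=[-1.5107]  P^+=[0.0592]
step 3: x^-=[-1.5107]  P^-=[0.3292]  H_jac=[-3.0213]  S=[3.4653]  K=[-0.2870]  nu=[-2.4021]  x^+=[-0.8212]  P^+=[0.0437]

x_post = [-0.8212]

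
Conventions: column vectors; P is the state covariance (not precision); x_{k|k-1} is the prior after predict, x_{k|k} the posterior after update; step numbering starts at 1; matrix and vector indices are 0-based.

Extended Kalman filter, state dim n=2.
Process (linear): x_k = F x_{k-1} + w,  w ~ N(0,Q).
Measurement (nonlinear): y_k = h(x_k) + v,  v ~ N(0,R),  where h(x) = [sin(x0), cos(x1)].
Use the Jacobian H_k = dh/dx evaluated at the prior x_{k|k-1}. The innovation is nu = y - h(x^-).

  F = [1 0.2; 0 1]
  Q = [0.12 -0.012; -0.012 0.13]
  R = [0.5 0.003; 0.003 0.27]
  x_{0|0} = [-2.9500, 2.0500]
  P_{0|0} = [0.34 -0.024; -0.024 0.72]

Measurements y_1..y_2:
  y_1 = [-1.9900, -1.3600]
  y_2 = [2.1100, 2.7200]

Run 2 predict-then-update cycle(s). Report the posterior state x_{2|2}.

x_post = [-0.7083, 1.4653]

step 1: x^-=[-2.5400, 2.0500]  P^-=[0.4792 0.1080; 0.1080 0.8500]  H_jac=[-0.8244 0.0000; 0.0000 -0.8874]  S=[0.8257 0.0820; 0.0820 0.9393]  K=[-0.4724 -0.0608; -0.0283 -0.8005]  nu=[-1.4240, -0.8989]  x^+=[-1.8126, 2.8100]  P^+=[0.2867 0.0201; 0.0201 0.2437]
step 2: x^-=[-1.2506, 2.8100]  P^-=[0.4245 0.0568; 0.0568 0.3737]  H_jac=[0.3147 0.0000; 0.0000 -0.3256]  S=[0.5421 -0.0028; -0.0028 0.3096]  K=[0.2462 -0.0575; 0.0309 -0.3927]  nu=[3.0592, 3.6655]  x^+=[-0.7083, 1.4653]  P^+=[0.3906 0.0454; 0.0454 0.3253]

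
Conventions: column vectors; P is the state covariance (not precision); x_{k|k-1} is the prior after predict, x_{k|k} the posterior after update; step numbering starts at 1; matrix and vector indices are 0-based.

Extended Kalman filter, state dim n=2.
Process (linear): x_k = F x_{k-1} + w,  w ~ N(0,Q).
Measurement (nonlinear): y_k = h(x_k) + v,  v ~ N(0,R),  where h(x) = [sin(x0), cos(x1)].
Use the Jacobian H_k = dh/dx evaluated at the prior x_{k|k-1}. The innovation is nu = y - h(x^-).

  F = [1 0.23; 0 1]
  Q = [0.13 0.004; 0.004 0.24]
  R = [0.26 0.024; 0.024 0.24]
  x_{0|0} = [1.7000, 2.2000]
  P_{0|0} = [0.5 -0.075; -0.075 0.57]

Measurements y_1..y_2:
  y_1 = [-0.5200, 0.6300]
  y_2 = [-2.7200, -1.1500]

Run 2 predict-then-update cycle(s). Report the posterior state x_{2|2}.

step 1: x^-=[2.2060, 2.2000]  P^-=[0.6257 0.0601; 0.0601 0.8100]  H_jac=[-0.5933 0.0000; 0.0000 -0.8085]  S=[0.4803 0.0528; 0.0528 0.7695]  K=[-0.7718 -0.0102; 0.0195 -0.8524]  nu=[-1.3250, 1.2185]  x^+=[3.2163, 1.1355]  P^+=[0.3386 0.0259; 0.0259 0.2525]
step 2: x^-=[3.4774, 1.1355]  P^-=[0.4939 0.0880; 0.0880 0.4925]  H_jac=[-0.9441 0.0000; 0.0000 -0.9067]  S=[0.7003 0.0993; 0.0993 0.6449]  K=[-0.6628 -0.0216; -0.0209 -0.6892]  nu=[-2.3904, -1.5717]  x^+=[5.0959, 2.2686]  P^+=[0.1831 0.0233; 0.0233 0.1830]

x_post = [5.0959, 2.2686]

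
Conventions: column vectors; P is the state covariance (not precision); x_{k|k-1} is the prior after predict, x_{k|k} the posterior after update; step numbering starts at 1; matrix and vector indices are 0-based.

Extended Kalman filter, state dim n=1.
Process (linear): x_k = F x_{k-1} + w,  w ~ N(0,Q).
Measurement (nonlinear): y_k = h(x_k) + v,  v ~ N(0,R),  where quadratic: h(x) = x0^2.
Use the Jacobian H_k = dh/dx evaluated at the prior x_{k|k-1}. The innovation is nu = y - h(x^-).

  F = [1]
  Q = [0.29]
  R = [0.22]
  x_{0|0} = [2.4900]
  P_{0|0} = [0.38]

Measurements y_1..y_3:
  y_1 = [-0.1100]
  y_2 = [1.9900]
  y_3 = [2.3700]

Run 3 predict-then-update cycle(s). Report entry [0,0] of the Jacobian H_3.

H_jac[0,0] = 2.8058

step 1: x^-=[2.4900]  P^-=[0.6700]  H_jac=[4.9800]  S=[16.8363]  K=[0.1982]  nu=[-6.3101]  x^+=[1.2395]  P^+=[0.0088]
step 2: x^-=[1.2395]  P^-=[0.2988]  H_jac=[2.4789]  S=[2.0559]  K=[0.3602]  nu=[0.4537]  x^+=[1.4029]  P^+=[0.0320]
step 3: x^-=[1.4029]  P^-=[0.3220]  H_jac=[2.8058]  S=[2.7548]  K=[0.3279]  nu=[0.4018]  x^+=[1.5347]  P^+=[0.0257]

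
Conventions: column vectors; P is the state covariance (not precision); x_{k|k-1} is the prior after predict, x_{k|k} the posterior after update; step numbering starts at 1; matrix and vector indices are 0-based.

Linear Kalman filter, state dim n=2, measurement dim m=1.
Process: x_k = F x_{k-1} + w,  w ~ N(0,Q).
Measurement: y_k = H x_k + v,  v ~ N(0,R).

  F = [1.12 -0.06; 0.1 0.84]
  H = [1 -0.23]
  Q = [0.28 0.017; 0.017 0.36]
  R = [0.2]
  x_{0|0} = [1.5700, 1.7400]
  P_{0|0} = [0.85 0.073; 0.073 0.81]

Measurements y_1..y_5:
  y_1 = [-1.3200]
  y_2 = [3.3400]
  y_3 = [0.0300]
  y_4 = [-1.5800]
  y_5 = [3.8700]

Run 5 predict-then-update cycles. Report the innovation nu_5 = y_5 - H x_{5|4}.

innov = [4.8206]

step 1: x^-=[1.6540, 1.6186]  P^-=[1.3393 0.1396; 0.1396 0.9523]  S=[1.5255]  K=[0.8569; -0.0521]  nu=[-2.6017]  x^+=[-0.5755, 1.7540]  P^+=[0.2191 0.2077; 0.2077 0.9482]
step 2: x^-=[-0.7498, 1.4158]  P^-=[0.5304 0.1879; 0.1879 1.0661]  S=[0.7004]  K=[0.6956; -0.0818]  nu=[4.4154]  x^+=[2.3217, 1.0545]  P^+=[0.1915 0.2278; 0.2278 1.0614]
step 3: x^-=[2.5370, 1.1179]  P^-=[0.4934 0.1979; 0.1979 1.1491]  S=[0.6632]  K=[0.6754; -0.1002]  nu=[-2.2499]  x^+=[1.0174, 1.3433]  P^+=[0.1909 0.2427; 0.2427 1.1425]
step 4: x^-=[1.0589, 1.2301]  P^-=[0.4910 0.2077; 0.2077 1.2088]  S=[0.6594]  K=[0.6721; -0.1066]  nu=[-2.3560]  x^+=[-0.5247, 1.4814]  P^+=[0.1931 0.2550; 0.2550 1.2013]
step 5: x^-=[-0.6765, 1.1919]  P^-=[0.4922 0.2164; 0.2164 1.2524]  S=[0.6589]  K=[0.6715; -0.1087]  nu=[4.8206]  x^+=[2.5605, 0.6679]  P^+=[0.1951 0.2645; 0.2645 1.2446]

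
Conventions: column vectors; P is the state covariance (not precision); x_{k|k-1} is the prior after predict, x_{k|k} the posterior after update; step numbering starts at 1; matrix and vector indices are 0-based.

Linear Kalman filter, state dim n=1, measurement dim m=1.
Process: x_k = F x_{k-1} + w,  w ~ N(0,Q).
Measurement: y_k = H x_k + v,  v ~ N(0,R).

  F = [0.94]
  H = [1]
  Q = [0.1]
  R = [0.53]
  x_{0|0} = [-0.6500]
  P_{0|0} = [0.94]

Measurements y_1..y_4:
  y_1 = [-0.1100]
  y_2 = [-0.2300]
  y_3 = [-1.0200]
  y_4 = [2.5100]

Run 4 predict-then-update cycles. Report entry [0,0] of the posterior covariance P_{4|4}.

P_post[0,0] = 0.1787

step 1: x^-=[-0.6110]  P^-=[0.9306]  S=[1.4606]  K=[0.6371]  nu=[0.5010]  x^+=[-0.2918]  P^+=[0.3377]
step 2: x^-=[-0.2743]  P^-=[0.3984]  S=[0.9284]  K=[0.4291]  nu=[0.0443]  x^+=[-0.2553]  P^+=[0.2274]
step 3: x^-=[-0.2400]  P^-=[0.3010]  S=[0.8310]  K=[0.3622]  nu=[-0.7800]  x^+=[-0.5225]  P^+=[0.1920]
step 4: x^-=[-0.4911]  P^-=[0.2696]  S=[0.7996]  K=[0.3372]  nu=[3.0011]  x^+=[0.5208]  P^+=[0.1787]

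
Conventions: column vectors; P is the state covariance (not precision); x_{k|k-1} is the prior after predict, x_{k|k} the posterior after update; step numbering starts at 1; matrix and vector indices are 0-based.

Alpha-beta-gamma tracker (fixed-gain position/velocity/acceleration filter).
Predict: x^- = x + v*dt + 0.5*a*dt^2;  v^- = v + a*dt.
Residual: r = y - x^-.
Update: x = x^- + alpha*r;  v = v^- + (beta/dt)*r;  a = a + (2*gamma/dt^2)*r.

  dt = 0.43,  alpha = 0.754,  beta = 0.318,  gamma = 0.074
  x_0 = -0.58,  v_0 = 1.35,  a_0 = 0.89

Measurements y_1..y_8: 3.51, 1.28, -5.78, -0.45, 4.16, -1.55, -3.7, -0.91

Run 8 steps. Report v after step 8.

v_post = -1.8657

step 1: x_pred=0.0828  r=3.4272  x^+=2.6669  v^+=4.2672  a^+=3.6333
step 2: x_pred=4.8377  r=-3.5577  x^+=2.1552  v^+=3.1985  a^+=0.7855
step 3: x_pred=3.6032  r=-9.3832  x^+=-3.4717  v^+=-3.4029  a^+=-6.7251
step 4: x_pred=-5.5567  r=5.1067  x^+=-1.7063  v^+=-2.5181  a^+=-2.6375
step 5: x_pred=-3.0329  r=7.1929  x^+=2.3906  v^+=1.6672  a^+=3.1199
step 6: x_pred=3.3959  r=-4.9459  x^+=-0.3333  v^+=-0.6489  a^+=-0.8389
step 7: x_pred=-0.6899  r=-3.0101  x^+=-2.9595  v^+=-3.2357  a^+=-3.2483
step 8: x_pred=-4.6512  r=3.7412  x^+=-1.8303  v^+=-1.8657  a^+=-0.2537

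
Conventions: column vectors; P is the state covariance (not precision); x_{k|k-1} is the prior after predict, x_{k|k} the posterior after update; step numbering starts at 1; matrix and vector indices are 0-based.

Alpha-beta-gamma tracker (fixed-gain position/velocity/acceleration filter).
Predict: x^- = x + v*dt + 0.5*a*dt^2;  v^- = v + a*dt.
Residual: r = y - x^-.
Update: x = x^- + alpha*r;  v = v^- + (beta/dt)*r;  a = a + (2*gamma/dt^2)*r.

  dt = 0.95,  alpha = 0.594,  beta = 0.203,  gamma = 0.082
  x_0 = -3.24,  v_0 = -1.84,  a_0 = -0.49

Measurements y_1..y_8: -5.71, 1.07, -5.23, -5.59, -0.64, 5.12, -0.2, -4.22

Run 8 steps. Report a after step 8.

step 1: x_pred=-5.2091  r=-0.5009  x^+=-5.5066  v^+=-2.4125  a^+=-0.5810
step 2: x_pred=-8.0607  r=9.1307  x^+=-2.6371  v^+=-1.0134  a^+=1.0782
step 3: x_pred=-3.1133  r=-2.1167  x^+=-4.3706  v^+=-0.4414  a^+=0.6935
step 4: x_pred=-4.4770  r=-1.1130  x^+=-5.1381  v^+=-0.0204  a^+=0.4913
step 5: x_pred=-4.9358  r=4.2958  x^+=-2.3841  v^+=1.3643  a^+=1.2719
step 6: x_pred=-0.5141  r=5.6341  x^+=2.8326  v^+=3.7765  a^+=2.2957
step 7: x_pred=7.4562  r=-7.6562  x^+=2.9084  v^+=4.3215  a^+=0.9045
step 8: x_pred=7.4219  r=-11.6419  x^+=0.5066  v^+=2.6930  a^+=-1.2111

a_post = -1.2111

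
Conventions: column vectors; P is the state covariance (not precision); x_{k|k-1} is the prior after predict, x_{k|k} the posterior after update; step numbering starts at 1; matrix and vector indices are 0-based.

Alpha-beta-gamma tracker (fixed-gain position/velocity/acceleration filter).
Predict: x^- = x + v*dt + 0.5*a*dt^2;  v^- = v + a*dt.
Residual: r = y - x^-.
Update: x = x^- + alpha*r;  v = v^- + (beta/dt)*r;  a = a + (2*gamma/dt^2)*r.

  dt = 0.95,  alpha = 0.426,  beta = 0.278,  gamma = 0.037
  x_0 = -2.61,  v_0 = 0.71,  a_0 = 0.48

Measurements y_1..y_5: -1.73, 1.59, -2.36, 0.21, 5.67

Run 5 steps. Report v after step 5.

step 1: x_pred=-1.7189  r=-0.0111  x^+=-1.7236  v^+=1.1628  a^+=0.4791
step 2: x_pred=-0.4028  r=1.9928  x^+=0.4461  v^+=2.2011  a^+=0.6425
step 3: x_pred=2.8270  r=-5.1870  x^+=0.6174  v^+=1.2935  a^+=0.2172
step 4: x_pred=1.9442  r=-1.7342  x^+=1.2054  v^+=0.9924  a^+=0.0750
step 5: x_pred=2.1820  r=3.4880  x^+=3.6679  v^+=2.0843  a^+=0.3610

v_post = 2.0843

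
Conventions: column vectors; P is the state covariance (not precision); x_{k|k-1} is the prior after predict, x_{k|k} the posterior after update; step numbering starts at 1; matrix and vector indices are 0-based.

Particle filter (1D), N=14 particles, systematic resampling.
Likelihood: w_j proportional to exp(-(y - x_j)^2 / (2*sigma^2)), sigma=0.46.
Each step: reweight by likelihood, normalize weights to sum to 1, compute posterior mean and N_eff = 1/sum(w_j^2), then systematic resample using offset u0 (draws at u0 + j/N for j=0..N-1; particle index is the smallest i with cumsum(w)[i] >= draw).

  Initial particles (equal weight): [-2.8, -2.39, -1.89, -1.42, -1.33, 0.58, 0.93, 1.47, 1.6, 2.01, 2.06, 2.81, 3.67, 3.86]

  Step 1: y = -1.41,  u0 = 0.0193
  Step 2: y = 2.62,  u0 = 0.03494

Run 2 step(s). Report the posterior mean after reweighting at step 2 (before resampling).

step 1: w=[0.0039, 0.0386, 0.2166, 0.3732, 0.3677, 0.0000, 0.0000, 0.0000, 0.0000, 0.0000, 0.0000, 0.0000, 0.0000, 0.0000]  mean=-1.5314  Neff=3.0969  idx=[1, 2, 2, 2, 3, 3, 3, 3, 3, 4, 4, 4, 4, 4]
step 2: w=[0.0000, 0.0000, 0.0000, 0.0000, 0.0309, 0.0309, 0.0309, 0.0309, 0.0309, 0.1691, 0.1691, 0.1691, 0.1691, 0.1691]  mean=-1.3439  Neff=6.7693  idx=[5, 7, 9, 9, 9, 10, 10, 11, 11, 12, 12, 12, 13, 13]

post_mean = -1.3439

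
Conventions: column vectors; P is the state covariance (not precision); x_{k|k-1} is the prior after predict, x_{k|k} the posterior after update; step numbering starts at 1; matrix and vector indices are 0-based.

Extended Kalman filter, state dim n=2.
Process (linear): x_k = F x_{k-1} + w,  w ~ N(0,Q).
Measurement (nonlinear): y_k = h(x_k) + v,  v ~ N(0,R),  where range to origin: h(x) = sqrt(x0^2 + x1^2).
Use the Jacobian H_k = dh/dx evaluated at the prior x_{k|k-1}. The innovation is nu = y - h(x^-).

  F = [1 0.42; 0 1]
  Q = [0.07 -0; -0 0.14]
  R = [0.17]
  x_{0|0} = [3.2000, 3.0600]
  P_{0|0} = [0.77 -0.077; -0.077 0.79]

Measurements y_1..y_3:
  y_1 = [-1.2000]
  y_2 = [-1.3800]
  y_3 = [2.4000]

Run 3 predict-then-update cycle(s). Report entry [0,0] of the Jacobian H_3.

H_jac[0,0] = 0.3572

step 1: x^-=[4.4852, 3.0600]  P^-=[0.9147 0.2548; 0.2548 0.9300]  H_jac=[0.8261 0.5636]  S=[1.3268]  K=[0.6777; 0.5537]  nu=[-6.6296]  x^+=[-0.0078, -0.6106]  P^+=[0.3053 -0.2431; -0.2431 0.5233]
step 2: x^-=[-0.2642, -0.6106]  P^-=[0.2634 -0.0233; -0.0233 0.6633]  H_jac=[-0.3971 -0.9178]  S=[0.7532]  K=[-0.1105; -0.7959]  nu=[-2.0454]  x^+=[-0.0382, 1.0172]  P^+=[0.2542 -0.0895; -0.0895 0.1862]
step 3: x^-=[0.3890, 1.0172]  P^-=[0.2819 -0.0113; -0.0113 0.3262]  H_jac=[0.3572 0.9340]  S=[0.4829]  K=[0.1865; 0.6224]  nu=[1.3109]  x^+=[0.6336, 1.8331]  P^+=[0.2651 -0.0674; -0.0674 0.1391]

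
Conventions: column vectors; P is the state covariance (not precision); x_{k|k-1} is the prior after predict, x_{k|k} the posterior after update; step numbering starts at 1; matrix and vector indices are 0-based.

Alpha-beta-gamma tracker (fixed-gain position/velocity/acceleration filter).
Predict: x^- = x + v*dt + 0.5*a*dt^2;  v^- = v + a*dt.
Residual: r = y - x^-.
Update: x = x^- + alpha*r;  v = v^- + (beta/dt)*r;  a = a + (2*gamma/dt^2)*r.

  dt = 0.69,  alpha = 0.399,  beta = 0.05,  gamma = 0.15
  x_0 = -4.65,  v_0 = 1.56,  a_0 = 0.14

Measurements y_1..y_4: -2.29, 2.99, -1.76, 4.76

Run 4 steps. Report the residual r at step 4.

resid = -0.0058

step 1: x_pred=-3.5403  r=1.2503  x^+=-3.0414  v^+=1.7472  a^+=0.9278
step 2: x_pred=-1.6150  r=4.6050  x^+=0.2224  v^+=2.7211  a^+=3.8295
step 3: x_pred=3.0116  r=-4.7716  x^+=1.1077  v^+=5.0177  a^+=0.8228
step 4: x_pred=4.7658  r=-0.0058  x^+=4.7635  v^+=5.5850  a^+=0.8192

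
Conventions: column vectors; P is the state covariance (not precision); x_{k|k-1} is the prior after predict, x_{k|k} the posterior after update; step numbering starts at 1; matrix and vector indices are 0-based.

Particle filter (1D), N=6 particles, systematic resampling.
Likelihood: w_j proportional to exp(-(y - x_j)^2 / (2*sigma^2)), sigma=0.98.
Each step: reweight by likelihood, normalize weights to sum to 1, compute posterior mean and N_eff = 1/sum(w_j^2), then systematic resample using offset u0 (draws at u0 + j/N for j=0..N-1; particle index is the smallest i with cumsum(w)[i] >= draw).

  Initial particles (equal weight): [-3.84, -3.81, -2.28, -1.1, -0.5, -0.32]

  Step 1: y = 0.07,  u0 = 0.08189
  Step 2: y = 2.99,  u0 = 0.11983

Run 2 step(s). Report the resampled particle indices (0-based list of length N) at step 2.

step 1: w=[0.0002, 0.0002, 0.0244, 0.2117, 0.3646, 0.3990]  mean=-0.5997  Neff=2.9626  idx=[3, 4, 4, 4, 5, 5]
step 2: w=[0.0136, 0.1454, 0.1454, 0.1454, 0.2750, 0.2750]  mean=-0.4092  Neff=4.6526  idx=[1, 2, 4, 4, 5, 5]

resampled_idx = [1, 2, 4, 4, 5, 5]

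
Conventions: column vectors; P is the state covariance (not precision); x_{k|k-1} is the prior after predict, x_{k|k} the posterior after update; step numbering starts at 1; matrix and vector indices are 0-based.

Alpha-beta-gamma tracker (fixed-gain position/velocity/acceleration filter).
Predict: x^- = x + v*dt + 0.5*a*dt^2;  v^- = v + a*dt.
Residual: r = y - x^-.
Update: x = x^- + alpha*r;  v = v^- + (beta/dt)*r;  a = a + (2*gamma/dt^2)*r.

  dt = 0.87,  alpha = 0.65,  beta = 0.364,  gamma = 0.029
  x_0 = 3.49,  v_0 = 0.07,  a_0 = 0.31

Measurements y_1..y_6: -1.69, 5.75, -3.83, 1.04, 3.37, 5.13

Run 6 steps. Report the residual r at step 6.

step 1: x_pred=3.6682  r=-5.3582  x^+=0.1854  v^+=-1.9021  a^+=-0.1006
step 2: x_pred=-1.5075  r=7.2575  x^+=3.2099  v^+=1.0468  a^+=0.4555
step 3: x_pred=4.2930  r=-8.1230  x^+=-0.9869  v^+=-1.9554  a^+=-0.1669
step 4: x_pred=-2.7513  r=3.7913  x^+=-0.2870  v^+=-0.5144  a^+=0.1236
step 5: x_pred=-0.6877  r=4.0577  x^+=1.9498  v^+=1.2909  a^+=0.4345
step 6: x_pred=3.2373  r=1.8927  x^+=4.4676  v^+=2.4608  a^+=0.5796

resid = 1.8927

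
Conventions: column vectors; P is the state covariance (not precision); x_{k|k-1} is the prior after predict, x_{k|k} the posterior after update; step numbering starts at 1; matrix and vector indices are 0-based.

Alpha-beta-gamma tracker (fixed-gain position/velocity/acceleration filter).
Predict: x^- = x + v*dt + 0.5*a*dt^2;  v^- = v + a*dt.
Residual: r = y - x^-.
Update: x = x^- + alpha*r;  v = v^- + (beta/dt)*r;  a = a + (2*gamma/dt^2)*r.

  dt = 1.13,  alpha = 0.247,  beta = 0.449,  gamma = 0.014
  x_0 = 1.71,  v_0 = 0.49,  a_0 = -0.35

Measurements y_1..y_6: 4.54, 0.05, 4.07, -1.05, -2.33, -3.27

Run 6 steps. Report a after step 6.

step 1: x_pred=2.0402  r=2.4998  x^+=2.6577  v^+=1.0878  a^+=-0.2952
step 2: x_pred=3.6984  r=-3.6484  x^+=2.7972  v^+=-0.6955  a^+=-0.3752
step 3: x_pred=1.7718  r=2.2982  x^+=2.3395  v^+=-0.2063  a^+=-0.3248
step 4: x_pred=1.8990  r=-2.9490  x^+=1.1706  v^+=-1.7451  a^+=-0.3895
step 5: x_pred=-1.0499  r=-1.2801  x^+=-1.3661  v^+=-2.6938  a^+=-0.4175
step 6: x_pred=-4.6767  r=1.4067  x^+=-4.3292  v^+=-2.6067  a^+=-0.3867

a_post = -0.3867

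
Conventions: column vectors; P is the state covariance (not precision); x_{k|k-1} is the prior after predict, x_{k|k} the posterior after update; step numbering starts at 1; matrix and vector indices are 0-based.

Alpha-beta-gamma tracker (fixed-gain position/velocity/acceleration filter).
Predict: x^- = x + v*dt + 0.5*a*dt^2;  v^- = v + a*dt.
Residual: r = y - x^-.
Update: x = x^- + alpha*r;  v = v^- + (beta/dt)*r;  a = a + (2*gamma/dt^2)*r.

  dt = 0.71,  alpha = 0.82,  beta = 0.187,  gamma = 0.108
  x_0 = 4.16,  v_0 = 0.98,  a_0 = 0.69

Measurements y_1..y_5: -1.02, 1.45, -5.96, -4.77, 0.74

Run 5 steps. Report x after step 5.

x_post = -1.1086

step 1: x_pred=5.0297  r=-6.0497  x^+=0.0689  v^+=-0.1235  a^+=-1.9022
step 2: x_pred=-0.4982  r=1.9482  x^+=1.0993  v^+=-0.9609  a^+=-1.0675
step 3: x_pred=0.1480  r=-6.1080  x^+=-4.8606  v^+=-3.3276  a^+=-3.6847
step 4: x_pred=-8.1518  r=3.3818  x^+=-5.3787  v^+=-5.0530  a^+=-2.2356
step 5: x_pred=-9.5298  r=10.2698  x^+=-1.1086  v^+=-3.9354  a^+=2.1649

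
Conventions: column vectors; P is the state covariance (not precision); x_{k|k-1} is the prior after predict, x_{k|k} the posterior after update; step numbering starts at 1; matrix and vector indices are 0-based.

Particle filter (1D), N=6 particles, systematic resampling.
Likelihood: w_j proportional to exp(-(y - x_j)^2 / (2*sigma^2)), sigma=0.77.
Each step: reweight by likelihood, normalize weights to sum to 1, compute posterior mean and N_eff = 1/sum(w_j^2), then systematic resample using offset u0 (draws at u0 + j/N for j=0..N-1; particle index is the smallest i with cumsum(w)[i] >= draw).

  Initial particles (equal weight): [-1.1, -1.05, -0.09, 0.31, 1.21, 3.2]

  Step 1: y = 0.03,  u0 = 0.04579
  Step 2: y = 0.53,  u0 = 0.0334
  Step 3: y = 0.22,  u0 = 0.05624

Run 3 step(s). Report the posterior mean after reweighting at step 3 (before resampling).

post_mean = 0.0961

step 1: w=[0.1156, 0.1269, 0.3351, 0.3175, 0.1048, 0.0001]  mean=-0.0650  Neff=3.9435  idx=[0, 1, 2, 2, 3, 3]
step 2: w=[0.0296, 0.0339, 0.2012, 0.2012, 0.2671, 0.2671]  mean=0.0612  Neff=4.4320  idx=[1, 2, 3, 4, 4, 5]
step 3: w=[0.0505, 0.1815, 0.1815, 0.1955, 0.1955, 0.1955]  mean=0.0961  Neff=5.4617  idx=[1, 1, 2, 3, 4, 5]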